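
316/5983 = 316/5983 = 0.05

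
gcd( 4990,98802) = 998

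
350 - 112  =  238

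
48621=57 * 853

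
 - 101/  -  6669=101/6669=0.02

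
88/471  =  88/471 = 0.19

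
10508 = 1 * 10508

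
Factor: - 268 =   -  2^2 * 67^1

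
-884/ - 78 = 34/3  =  11.33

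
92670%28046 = 8532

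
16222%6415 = 3392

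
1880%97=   37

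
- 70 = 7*( - 10 )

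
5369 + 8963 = 14332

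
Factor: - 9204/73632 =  - 2^ ( - 3) = - 1/8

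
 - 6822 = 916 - 7738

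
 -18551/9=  - 2062+7/9 = -2061.22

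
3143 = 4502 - 1359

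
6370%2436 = 1498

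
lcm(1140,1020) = 19380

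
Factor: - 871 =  - 13^1 *67^1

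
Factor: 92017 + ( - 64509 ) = 27508=2^2*13^1*23^2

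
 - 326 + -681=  - 1007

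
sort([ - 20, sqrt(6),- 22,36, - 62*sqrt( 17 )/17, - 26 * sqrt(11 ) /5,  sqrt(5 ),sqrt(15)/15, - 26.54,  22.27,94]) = [ - 26.54,-22, - 20, - 26 * sqrt( 11)/5, - 62 * sqrt(17 )/17,  sqrt(15 )/15,sqrt( 5), sqrt(6 ), 22.27,  36, 94 ] 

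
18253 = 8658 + 9595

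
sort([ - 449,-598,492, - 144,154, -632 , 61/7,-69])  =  [-632 , - 598, - 449,-144, - 69,61/7, 154,492 ]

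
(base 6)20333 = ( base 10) 2721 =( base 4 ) 222201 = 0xaa1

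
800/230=80/23 = 3.48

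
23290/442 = 52 + 9/13 = 52.69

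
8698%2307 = 1777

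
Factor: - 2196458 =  - 2^1 * 11^1*99839^1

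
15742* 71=1117682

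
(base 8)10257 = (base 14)17b1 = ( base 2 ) 1000010101111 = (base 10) 4271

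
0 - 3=- 3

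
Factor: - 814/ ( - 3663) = 2^1 *3^( - 2) = 2/9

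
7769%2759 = 2251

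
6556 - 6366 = 190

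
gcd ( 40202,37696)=2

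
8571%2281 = 1728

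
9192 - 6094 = 3098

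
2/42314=1/21157 = 0.00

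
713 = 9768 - 9055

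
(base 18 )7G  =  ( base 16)8e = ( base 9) 167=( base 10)142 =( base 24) 5M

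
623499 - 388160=235339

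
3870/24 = 645/4 = 161.25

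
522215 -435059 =87156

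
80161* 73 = 5851753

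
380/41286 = 190/20643 = 0.01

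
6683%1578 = 371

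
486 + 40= 526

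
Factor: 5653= 5653^1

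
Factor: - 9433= - 9433^1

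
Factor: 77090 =2^1*5^1*13^1 * 593^1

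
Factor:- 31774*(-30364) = 964785736 = 2^3*7591^1*15887^1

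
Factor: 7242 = 2^1*3^1*17^1*71^1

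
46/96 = 23/48 = 0.48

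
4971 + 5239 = 10210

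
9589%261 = 193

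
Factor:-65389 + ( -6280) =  - 71669 = - 13^1*37^1*149^1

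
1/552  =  1/552 = 0.00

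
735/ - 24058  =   - 1+ 23323/24058= -0.03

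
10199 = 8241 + 1958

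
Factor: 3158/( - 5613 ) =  - 2^1 * 3^ (  -  1 )*1579^1*1871^( - 1)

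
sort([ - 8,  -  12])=[ - 12, -8]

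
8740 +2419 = 11159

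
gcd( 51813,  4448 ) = 1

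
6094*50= 304700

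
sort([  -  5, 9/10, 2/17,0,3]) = [ -5,0,2/17,9/10, 3]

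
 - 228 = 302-530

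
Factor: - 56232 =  -2^3*3^2  *  11^1*71^1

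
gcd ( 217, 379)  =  1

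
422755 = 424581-1826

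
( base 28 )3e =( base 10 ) 98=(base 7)200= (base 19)53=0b1100010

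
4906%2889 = 2017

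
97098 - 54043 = 43055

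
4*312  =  1248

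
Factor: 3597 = 3^1*11^1*109^1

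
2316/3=772 =772.00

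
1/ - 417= - 1/417 = - 0.00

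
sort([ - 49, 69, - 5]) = [  -  49, - 5,69 ]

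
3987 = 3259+728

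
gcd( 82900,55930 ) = 10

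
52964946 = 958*55287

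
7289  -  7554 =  - 265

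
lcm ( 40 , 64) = 320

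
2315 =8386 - 6071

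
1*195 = 195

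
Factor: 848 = 2^4*53^1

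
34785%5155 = 3855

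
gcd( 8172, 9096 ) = 12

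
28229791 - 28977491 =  - 747700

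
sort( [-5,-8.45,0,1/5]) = [-8.45,-5,0,  1/5]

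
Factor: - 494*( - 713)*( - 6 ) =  - 2^2*3^1*13^1*19^1*23^1*31^1 = - 2113332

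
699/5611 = 699/5611  =  0.12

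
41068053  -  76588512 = -35520459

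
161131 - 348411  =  -187280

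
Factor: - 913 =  -11^1*83^1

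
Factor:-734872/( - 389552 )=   2^( - 1 )* 251^( - 1 ) * 947^1 = 947/502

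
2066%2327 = 2066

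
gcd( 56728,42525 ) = 7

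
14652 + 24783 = 39435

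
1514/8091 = 1514/8091 = 0.19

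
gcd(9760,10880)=160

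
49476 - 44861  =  4615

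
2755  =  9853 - 7098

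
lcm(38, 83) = 3154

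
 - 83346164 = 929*( - 89716) 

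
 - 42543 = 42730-85273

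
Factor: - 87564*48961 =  - 2^2*3^1*11^1*4451^1* 7297^1 = - 4287221004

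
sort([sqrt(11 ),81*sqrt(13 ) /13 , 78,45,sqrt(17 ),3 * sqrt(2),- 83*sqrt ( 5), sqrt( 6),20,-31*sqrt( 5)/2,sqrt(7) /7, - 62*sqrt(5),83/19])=[ - 83*sqrt(  5),-62*sqrt(5),-31*sqrt(5)/2 , sqrt(  7 ) /7, sqrt( 6 ), sqrt(11 ),sqrt(17) , 3*sqrt( 2 ),83/19,20, 81*sqrt(13)/13, 45,78]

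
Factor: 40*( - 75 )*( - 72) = 2^6*3^3*5^3=216000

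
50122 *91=4561102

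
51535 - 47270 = 4265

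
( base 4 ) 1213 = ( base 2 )1100111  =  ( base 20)53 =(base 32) 37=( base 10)103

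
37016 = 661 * 56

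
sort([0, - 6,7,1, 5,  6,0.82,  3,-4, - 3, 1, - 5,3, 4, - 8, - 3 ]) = [ - 8, - 6, - 5 ,-4,  -  3, - 3,  0,0.82, 1,1,3, 3  ,  4, 5,  6,7 ]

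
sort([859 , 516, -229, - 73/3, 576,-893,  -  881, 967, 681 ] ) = [ - 893,-881,  -  229, - 73/3, 516, 576,681, 859, 967 ]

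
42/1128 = 7/188 = 0.04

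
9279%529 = 286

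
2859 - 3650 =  - 791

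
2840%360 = 320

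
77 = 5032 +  - 4955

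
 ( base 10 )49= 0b110001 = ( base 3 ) 1211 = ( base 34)1f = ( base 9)54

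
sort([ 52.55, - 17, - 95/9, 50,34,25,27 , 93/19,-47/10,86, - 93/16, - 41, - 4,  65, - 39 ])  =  [ - 41, - 39, - 17, - 95/9, - 93/16, -47/10 , - 4,93/19,25,27, 34,50, 52.55, 65, 86] 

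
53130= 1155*46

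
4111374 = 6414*641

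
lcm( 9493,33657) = 370227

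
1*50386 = 50386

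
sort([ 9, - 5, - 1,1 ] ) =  [ - 5 , - 1 , 1 , 9] 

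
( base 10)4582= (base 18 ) E2A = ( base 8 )10746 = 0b1000111100110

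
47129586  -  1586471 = 45543115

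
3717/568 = 6  +  309/568 = 6.54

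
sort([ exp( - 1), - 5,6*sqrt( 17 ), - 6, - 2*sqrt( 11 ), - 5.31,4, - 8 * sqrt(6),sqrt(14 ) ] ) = [ - 8*sqrt(6 ), - 2*sqrt(11), - 6, - 5.31, - 5,exp(  -  1),sqrt(14),4,6*sqrt( 17 ) ]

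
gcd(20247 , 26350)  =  17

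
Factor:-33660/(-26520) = 2^( - 1)*3^1 * 11^1 * 13^( - 1 ) = 33/26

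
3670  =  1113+2557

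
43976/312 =140  +  37/39 = 140.95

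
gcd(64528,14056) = 8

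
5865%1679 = 828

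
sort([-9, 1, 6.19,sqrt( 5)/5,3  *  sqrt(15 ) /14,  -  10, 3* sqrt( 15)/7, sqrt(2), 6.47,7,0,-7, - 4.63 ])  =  [ -10,-9,-7, - 4.63,0, sqrt (5)/5, 3* sqrt ( 15 ) /14,1,sqrt(2), 3*sqrt(15) /7, 6.19, 6.47, 7 ]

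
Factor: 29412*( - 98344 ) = -2^5*3^2  *  19^2*43^1*647^1 = -  2892493728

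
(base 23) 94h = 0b1001100000110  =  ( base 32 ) 4O6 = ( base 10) 4870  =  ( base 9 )6611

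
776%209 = 149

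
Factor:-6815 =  - 5^1*29^1*47^1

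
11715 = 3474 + 8241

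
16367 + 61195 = 77562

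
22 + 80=102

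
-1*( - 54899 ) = 54899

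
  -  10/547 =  - 10/547 = - 0.02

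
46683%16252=14179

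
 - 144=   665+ - 809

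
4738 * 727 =3444526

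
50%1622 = 50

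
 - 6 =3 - 9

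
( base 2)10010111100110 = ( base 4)2113212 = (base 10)9702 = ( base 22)k10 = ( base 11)7320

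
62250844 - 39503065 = 22747779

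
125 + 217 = 342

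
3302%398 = 118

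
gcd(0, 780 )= 780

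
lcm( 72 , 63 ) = 504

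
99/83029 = 99/83029 = 0.00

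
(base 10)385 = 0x181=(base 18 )137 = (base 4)12001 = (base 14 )1D7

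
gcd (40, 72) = 8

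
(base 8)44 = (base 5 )121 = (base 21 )1f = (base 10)36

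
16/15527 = 16/15527 = 0.00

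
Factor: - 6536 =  - 2^3*19^1*43^1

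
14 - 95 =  - 81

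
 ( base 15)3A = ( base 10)55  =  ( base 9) 61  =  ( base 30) 1P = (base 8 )67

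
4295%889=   739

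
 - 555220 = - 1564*355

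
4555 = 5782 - 1227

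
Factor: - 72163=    - 7^1*13^2*61^1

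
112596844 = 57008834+55588010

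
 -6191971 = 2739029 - 8931000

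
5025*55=276375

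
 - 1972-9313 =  - 11285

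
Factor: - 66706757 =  - 13^1*29^1*59^1 * 2999^1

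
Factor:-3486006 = -2^1*3^2*19^1*10193^1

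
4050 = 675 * 6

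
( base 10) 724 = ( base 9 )884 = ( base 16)2d4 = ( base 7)2053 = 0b1011010100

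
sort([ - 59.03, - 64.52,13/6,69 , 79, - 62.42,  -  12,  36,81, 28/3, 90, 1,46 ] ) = [ - 64.52, - 62.42,  -  59.03,  -  12, 1,13/6, 28/3,36, 46,69,79 , 81, 90]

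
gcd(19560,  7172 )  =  652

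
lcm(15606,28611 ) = 171666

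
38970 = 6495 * 6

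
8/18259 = 8/18259 = 0.00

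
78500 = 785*100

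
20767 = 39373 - 18606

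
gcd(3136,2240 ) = 448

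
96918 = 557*174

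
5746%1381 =222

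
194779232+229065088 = 423844320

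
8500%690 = 220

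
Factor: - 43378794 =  - 2^1*3^3 * 803311^1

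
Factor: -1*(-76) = 76=2^2 * 19^1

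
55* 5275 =290125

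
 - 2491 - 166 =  - 2657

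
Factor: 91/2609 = 7^1*13^1 * 2609^( - 1)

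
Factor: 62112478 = 2^1 * 31056239^1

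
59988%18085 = 5733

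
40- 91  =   - 51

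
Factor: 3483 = 3^4*43^1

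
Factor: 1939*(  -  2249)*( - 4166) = 18167138626 = 2^1*7^1*13^1*173^1*277^1*2083^1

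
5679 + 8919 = 14598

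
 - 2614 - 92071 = -94685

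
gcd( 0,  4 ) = 4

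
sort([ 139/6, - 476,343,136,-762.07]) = [  -  762.07, - 476,  139/6,136, 343] 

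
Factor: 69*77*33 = 175329 = 3^2* 7^1*11^2*23^1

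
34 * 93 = 3162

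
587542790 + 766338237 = 1353881027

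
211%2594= 211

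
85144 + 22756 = 107900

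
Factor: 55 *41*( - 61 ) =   -  137555 =- 5^1 * 11^1 * 41^1*61^1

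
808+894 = 1702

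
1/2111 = 1/2111 = 0.00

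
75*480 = 36000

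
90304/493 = 5312/29=183.17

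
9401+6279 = 15680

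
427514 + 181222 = 608736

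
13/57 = 13/57 = 0.23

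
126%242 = 126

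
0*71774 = 0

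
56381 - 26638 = 29743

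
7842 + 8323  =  16165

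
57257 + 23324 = 80581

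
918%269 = 111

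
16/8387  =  16/8387  =  0.00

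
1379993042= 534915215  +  845077827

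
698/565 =698/565 = 1.24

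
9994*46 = 459724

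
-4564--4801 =237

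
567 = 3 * 189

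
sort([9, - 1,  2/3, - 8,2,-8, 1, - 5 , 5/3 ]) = [ - 8, - 8, - 5,-1,2/3,1, 5/3 , 2, 9]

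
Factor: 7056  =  2^4*3^2 * 7^2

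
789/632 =789/632 =1.25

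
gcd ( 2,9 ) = 1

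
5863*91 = 533533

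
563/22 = 25 + 13/22 = 25.59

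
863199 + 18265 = 881464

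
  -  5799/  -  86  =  5799/86  =  67.43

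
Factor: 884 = 2^2*13^1*17^1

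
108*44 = 4752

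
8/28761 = 8/28761 = 0.00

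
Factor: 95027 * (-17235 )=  - 1637790345 = - 3^2*5^1*383^1*95027^1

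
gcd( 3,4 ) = 1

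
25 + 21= 46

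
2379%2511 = 2379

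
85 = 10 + 75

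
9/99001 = 9/99001   =  0.00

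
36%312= 36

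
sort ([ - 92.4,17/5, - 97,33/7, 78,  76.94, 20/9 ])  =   [ - 97,-92.4, 20/9,  17/5, 33/7, 76.94,78]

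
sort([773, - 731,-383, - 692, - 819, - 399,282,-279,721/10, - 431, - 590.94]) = [ - 819,-731, - 692, - 590.94, - 431, - 399, - 383,  -  279,721/10,282 , 773]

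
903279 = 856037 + 47242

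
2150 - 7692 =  - 5542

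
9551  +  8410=17961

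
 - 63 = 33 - 96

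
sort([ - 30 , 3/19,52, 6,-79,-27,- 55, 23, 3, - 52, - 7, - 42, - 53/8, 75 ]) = [ - 79, - 55, - 52, - 42, - 30, - 27, - 7 ,-53/8, 3/19, 3, 6,23,52,75 ]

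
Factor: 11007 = 3^2*1223^1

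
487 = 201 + 286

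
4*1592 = 6368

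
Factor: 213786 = 2^1 *3^3*37^1*107^1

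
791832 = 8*98979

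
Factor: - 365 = - 5^1*73^1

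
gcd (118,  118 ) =118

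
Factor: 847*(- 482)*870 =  - 355180980 = - 2^2 * 3^1*5^1*7^1*11^2*29^1*241^1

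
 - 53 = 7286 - 7339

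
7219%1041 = 973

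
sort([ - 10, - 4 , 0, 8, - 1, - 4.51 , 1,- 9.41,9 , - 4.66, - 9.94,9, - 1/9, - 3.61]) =[ - 10, - 9.94, - 9.41, - 4.66,-4.51, - 4, - 3.61, - 1, - 1/9, 0,  1, 8, 9, 9]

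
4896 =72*68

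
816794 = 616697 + 200097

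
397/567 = 397/567 = 0.70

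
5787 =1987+3800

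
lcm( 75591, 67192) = 604728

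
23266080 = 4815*4832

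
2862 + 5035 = 7897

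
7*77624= 543368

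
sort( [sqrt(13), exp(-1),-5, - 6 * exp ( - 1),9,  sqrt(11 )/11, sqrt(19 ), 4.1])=[-5, - 6 * exp( - 1) , sqrt(11)/11, exp (-1 ),sqrt(13)  ,  4.1,sqrt (19), 9]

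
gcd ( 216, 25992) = 72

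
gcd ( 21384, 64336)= 8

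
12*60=720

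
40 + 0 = 40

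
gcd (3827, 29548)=89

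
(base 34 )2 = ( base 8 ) 2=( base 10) 2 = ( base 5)2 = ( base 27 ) 2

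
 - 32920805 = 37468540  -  70389345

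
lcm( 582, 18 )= 1746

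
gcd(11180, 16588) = 52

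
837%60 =57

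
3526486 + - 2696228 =830258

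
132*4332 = 571824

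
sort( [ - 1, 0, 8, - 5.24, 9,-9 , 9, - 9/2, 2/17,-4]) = [-9, - 5.24, - 9/2, - 4, - 1, 0, 2/17,8,  9,9]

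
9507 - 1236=8271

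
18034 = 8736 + 9298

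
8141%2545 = 506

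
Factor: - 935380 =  -2^2*5^1*46769^1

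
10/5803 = 10/5803 = 0.00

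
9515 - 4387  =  5128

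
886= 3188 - 2302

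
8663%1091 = 1026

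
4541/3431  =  1  +  1110/3431 = 1.32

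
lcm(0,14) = 0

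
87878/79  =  87878/79 = 1112.38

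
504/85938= 84/14323 = 0.01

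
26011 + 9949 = 35960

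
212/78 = 2+28/39=2.72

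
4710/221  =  4710/221=21.31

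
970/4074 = 5/21 = 0.24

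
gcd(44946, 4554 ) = 198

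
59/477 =59/477 =0.12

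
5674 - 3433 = 2241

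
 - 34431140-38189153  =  -72620293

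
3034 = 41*74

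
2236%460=396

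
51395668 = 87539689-36144021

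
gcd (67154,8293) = 1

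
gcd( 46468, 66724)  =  4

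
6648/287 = 6648/287 = 23.16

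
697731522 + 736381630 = 1434113152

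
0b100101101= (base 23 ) D2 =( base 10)301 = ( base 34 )8T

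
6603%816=75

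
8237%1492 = 777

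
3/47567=3/47567 = 0.00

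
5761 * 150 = 864150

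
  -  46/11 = -46/11 = - 4.18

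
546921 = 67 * 8163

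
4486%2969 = 1517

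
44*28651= 1260644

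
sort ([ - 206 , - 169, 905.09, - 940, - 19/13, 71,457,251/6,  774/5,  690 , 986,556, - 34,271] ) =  [ - 940, - 206, - 169 ,-34, - 19/13, 251/6, 71,774/5,271,457,556,690,905.09, 986 ] 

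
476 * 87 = 41412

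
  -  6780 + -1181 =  - 7961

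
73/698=73/698=0.10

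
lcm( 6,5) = 30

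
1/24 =1/24 = 0.04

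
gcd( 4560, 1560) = 120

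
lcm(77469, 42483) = 1316973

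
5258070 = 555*9474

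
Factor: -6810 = -2^1*3^1*5^1*227^1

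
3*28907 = 86721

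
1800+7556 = 9356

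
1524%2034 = 1524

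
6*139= 834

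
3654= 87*42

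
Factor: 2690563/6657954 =2^(-1 )*3^(-1 )*23^1 * 71^(  -  1 )*15629^ ( - 1)*116981^1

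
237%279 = 237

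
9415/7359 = 9415/7359 = 1.28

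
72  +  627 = 699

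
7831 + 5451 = 13282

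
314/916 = 157/458 = 0.34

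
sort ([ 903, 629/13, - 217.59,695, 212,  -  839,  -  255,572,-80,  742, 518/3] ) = [ - 839 , -255, - 217.59, - 80  ,  629/13,518/3, 212, 572, 695, 742,  903]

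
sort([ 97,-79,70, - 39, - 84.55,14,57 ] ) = [ - 84.55, - 79, - 39 , 14,57, 70,97]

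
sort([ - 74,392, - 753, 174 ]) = [-753, - 74,174,392 ] 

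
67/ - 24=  - 3 + 5/24=- 2.79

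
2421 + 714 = 3135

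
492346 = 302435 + 189911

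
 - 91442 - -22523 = - 68919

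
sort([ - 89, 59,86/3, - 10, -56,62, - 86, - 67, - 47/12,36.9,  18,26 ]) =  [ - 89, - 86, - 67, - 56,-10, - 47/12,18, 26, 86/3, 36.9,59,62] 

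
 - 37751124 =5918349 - 43669473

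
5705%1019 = 610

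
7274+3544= 10818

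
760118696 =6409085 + 753709611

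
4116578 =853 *4826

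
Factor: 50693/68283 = 3^( - 5 )*163^1 * 281^( - 1)*311^1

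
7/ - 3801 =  - 1/543 = -0.00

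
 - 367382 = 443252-810634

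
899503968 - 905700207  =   - 6196239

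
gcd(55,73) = 1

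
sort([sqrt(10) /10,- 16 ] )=[-16,sqrt(10)/10]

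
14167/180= 78+127/180=78.71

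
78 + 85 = 163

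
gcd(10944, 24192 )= 576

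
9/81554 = 9/81554 = 0.00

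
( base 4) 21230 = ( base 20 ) 1b0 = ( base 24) 11K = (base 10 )620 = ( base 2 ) 1001101100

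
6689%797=313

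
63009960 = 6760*9321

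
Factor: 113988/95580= 161/135= 3^( - 3)*5^( - 1)*7^1*23^1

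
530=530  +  0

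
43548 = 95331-51783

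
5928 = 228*26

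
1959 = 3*653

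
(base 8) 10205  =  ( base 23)7mk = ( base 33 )3T5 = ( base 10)4229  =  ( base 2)1000010000101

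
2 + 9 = 11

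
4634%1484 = 182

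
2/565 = 2/565 = 0.00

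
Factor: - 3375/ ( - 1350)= 5/2 = 2^( - 1) * 5^1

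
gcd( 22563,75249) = 9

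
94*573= 53862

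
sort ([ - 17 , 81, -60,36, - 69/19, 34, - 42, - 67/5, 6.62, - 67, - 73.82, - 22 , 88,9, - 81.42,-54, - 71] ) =[ - 81.42, - 73.82, - 71, -67, - 60, - 54, - 42, - 22 ,-17, - 67/5, - 69/19 , 6.62, 9, 34,36, 81,88]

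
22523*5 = 112615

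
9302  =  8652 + 650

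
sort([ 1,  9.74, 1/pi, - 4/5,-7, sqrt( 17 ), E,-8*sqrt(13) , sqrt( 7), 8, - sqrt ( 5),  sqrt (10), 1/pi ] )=[ - 8*sqrt( 13 ), - 7,  -  sqrt( 5 ), - 4/5,  1/pi,1/pi , 1, sqrt(7 ), E,  sqrt( 10 ) , sqrt( 17),8,9.74] 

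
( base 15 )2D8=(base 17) 247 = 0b1010001101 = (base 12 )465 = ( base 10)653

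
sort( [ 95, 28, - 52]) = [ - 52,  28,95] 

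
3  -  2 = 1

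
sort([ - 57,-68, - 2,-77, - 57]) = [ - 77, -68,- 57, - 57  ,-2]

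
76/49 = 76/49 = 1.55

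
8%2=0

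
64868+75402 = 140270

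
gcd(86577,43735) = 1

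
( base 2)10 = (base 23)2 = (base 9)2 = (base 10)2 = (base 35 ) 2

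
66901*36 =2408436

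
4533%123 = 105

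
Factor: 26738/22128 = 2^( - 3)*3^(- 1 )*29^1 = 29/24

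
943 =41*23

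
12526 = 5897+6629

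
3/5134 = 3/5134 =0.00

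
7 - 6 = 1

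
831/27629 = 831/27629 = 0.03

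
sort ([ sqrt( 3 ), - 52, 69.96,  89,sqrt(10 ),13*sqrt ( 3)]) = [ - 52,sqrt ( 3),sqrt( 10),13*sqrt(3), 69.96,  89 ]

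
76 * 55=4180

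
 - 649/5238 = -649/5238 = -0.12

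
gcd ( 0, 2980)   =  2980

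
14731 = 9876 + 4855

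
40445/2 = 20222+1/2 = 20222.50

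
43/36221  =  43/36221 = 0.00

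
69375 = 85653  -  16278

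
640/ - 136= - 80/17 = - 4.71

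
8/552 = 1/69 = 0.01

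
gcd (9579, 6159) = 3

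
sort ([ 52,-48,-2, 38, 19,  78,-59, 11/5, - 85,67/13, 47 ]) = [ - 85, - 59,-48 ,  -  2,  11/5, 67/13, 19, 38, 47, 52,  78] 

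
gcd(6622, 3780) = 14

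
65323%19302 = 7417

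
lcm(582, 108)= 10476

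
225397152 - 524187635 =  -298790483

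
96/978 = 16/163 = 0.10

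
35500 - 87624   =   - 52124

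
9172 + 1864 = 11036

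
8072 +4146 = 12218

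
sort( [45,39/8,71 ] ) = [39/8,45,71]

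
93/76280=93/76280 =0.00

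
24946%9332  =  6282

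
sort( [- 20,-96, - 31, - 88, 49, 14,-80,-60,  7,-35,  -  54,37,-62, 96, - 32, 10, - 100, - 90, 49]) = [-100,-96, - 90,- 88, - 80 , - 62,-60, - 54, - 35,-32 , - 31, - 20, 7,10, 14,37, 49, 49, 96 ] 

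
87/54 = 29/18 = 1.61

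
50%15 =5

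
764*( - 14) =-10696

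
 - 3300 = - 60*55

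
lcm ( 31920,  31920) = 31920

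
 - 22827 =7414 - 30241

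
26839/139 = 193+ 12/139 = 193.09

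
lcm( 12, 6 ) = 12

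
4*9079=36316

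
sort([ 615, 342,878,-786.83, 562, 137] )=[-786.83, 137, 342, 562, 615, 878]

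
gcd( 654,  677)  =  1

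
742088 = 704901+37187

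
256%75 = 31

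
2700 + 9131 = 11831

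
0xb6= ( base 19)9b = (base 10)182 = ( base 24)7e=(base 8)266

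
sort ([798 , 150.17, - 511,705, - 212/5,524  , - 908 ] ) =[ - 908, - 511,  -  212/5,150.17,524 , 705, 798] 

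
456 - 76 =380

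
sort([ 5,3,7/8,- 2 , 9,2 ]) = [ - 2, 7/8, 2,3,5, 9 ]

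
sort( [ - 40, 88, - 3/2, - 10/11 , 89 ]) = [ - 40,- 3/2, - 10/11,  88, 89 ] 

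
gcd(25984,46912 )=64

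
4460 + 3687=8147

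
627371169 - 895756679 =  - 268385510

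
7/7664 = 7/7664 = 0.00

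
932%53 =31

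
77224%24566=3526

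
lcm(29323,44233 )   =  2609747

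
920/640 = 1+7/16   =  1.44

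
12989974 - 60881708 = - 47891734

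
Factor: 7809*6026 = 2^1*3^1*19^1*23^1*131^1*137^1 = 47057034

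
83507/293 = 83507/293 = 285.01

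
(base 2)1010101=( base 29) 2r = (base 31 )2n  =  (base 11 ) 78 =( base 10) 85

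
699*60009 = 41946291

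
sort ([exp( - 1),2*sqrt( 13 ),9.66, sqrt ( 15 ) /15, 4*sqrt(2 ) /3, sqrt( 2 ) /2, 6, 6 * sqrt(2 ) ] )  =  [ sqrt( 15)/15,exp( - 1), sqrt( 2 )/2, 4*sqrt( 2 ) /3, 6, 2*sqrt( 13), 6*sqrt(2 ),  9.66]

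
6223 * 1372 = 8537956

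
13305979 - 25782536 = -12476557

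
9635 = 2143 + 7492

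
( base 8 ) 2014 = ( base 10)1036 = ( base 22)232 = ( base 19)2GA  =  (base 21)277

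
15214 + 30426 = 45640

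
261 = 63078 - 62817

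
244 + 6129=6373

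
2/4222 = 1/2111 = 0.00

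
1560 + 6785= 8345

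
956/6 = 159 + 1/3 = 159.33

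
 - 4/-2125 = 4/2125 = 0.00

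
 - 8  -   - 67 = 59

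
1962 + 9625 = 11587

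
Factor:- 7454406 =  - 2^1*3^1*101^1*12301^1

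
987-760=227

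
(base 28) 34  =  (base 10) 88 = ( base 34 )2K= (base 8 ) 130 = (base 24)3g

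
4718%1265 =923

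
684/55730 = 342/27865= 0.01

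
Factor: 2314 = 2^1 * 13^1*89^1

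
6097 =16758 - 10661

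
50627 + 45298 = 95925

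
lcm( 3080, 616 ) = 3080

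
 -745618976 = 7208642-752827618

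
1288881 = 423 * 3047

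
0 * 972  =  0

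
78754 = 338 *233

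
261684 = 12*21807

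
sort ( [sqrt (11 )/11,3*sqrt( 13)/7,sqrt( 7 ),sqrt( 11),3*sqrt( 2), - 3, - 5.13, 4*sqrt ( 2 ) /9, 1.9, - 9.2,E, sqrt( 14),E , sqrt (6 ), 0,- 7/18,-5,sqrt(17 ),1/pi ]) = [ - 9.2 , - 5.13, - 5, - 3, - 7/18,  0 , sqrt(11)/11, 1/pi,4*sqrt( 2 )/9,3*sqrt( 13 ) /7,  1.9, sqrt( 6),sqrt (7),E,  E , sqrt(11),sqrt ( 14),sqrt ( 17 ),3*sqrt(2) ]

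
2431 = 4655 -2224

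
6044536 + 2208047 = 8252583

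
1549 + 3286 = 4835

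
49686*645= 32047470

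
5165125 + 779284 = 5944409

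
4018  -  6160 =-2142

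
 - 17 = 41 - 58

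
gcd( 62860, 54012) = 28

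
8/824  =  1/103 = 0.01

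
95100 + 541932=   637032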